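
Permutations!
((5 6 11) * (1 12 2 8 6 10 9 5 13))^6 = ((1 12 2 8 6 11 13)(5 10 9))^6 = (1 13 11 6 8 2 12)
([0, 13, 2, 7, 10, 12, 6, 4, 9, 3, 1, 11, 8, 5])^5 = (1 9)(3 13)(4 12)(5 7)(8 10)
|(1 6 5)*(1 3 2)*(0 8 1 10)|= 8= |(0 8 1 6 5 3 2 10)|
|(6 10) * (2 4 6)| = 4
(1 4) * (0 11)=(0 11)(1 4)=[11, 4, 2, 3, 1, 5, 6, 7, 8, 9, 10, 0]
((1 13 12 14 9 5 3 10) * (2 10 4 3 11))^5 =(1 5 13 11 12 2 14 10 9)(3 4)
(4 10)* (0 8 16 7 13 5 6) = (0 8 16 7 13 5 6)(4 10) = [8, 1, 2, 3, 10, 6, 0, 13, 16, 9, 4, 11, 12, 5, 14, 15, 7]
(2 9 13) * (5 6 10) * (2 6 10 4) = (2 9 13 6 4)(5 10) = [0, 1, 9, 3, 2, 10, 4, 7, 8, 13, 5, 11, 12, 6]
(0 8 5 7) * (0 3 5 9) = (0 8 9)(3 5 7) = [8, 1, 2, 5, 4, 7, 6, 3, 9, 0]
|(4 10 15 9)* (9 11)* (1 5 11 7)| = |(1 5 11 9 4 10 15 7)| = 8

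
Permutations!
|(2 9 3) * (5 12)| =6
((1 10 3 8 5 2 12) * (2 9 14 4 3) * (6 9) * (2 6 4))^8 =(1 10 6 9 14 2 12) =((1 10 6 9 14 2 12)(3 8 5 4))^8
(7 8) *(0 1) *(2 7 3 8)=(0 1)(2 7)(3 8)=[1, 0, 7, 8, 4, 5, 6, 2, 3]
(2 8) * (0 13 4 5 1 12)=[13, 12, 8, 3, 5, 1, 6, 7, 2, 9, 10, 11, 0, 4]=(0 13 4 5 1 12)(2 8)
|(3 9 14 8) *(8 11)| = |(3 9 14 11 8)| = 5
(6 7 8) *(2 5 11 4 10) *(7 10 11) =(2 5 7 8 6 10)(4 11) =[0, 1, 5, 3, 11, 7, 10, 8, 6, 9, 2, 4]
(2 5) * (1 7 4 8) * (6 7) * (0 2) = (0 2 5)(1 6 7 4 8) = [2, 6, 5, 3, 8, 0, 7, 4, 1]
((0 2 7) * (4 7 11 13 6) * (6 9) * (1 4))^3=(0 13 1)(2 9 4)(6 7 11)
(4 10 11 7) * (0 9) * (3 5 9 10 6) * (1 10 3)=[3, 10, 2, 5, 6, 9, 1, 4, 8, 0, 11, 7]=(0 3 5 9)(1 10 11 7 4 6)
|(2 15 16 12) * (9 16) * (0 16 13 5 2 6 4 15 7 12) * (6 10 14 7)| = 28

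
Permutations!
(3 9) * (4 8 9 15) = (3 15 4 8 9) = [0, 1, 2, 15, 8, 5, 6, 7, 9, 3, 10, 11, 12, 13, 14, 4]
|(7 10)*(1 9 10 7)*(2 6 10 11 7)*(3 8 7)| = 9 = |(1 9 11 3 8 7 2 6 10)|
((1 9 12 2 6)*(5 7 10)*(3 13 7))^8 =(1 2 9 6 12)(3 10 13 5 7)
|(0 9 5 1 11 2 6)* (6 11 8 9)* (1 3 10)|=|(0 6)(1 8 9 5 3 10)(2 11)|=6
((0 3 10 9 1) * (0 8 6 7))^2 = ((0 3 10 9 1 8 6 7))^2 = (0 10 1 6)(3 9 8 7)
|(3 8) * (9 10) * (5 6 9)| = |(3 8)(5 6 9 10)| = 4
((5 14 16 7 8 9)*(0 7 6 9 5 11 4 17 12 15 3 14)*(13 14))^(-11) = (17)(0 7 8 5)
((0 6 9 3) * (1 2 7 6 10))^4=(0 7)(1 9)(2 3)(6 10)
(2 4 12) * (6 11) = (2 4 12)(6 11) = [0, 1, 4, 3, 12, 5, 11, 7, 8, 9, 10, 6, 2]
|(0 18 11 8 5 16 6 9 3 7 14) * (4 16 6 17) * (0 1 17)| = |(0 18 11 8 5 6 9 3 7 14 1 17 4 16)| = 14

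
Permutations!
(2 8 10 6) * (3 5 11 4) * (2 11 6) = (2 8 10)(3 5 6 11 4) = [0, 1, 8, 5, 3, 6, 11, 7, 10, 9, 2, 4]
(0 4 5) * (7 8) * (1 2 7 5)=(0 4 1 2 7 8 5)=[4, 2, 7, 3, 1, 0, 6, 8, 5]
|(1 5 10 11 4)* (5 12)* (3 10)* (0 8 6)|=21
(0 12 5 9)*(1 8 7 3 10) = [12, 8, 2, 10, 4, 9, 6, 3, 7, 0, 1, 11, 5] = (0 12 5 9)(1 8 7 3 10)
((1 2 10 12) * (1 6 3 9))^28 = ((1 2 10 12 6 3 9))^28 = (12)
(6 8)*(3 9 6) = [0, 1, 2, 9, 4, 5, 8, 7, 3, 6] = (3 9 6 8)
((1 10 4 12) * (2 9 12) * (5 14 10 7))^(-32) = (1 10 12 14 9 5 2 7 4)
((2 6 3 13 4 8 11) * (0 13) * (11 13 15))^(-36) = (15)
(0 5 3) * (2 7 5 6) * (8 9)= [6, 1, 7, 0, 4, 3, 2, 5, 9, 8]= (0 6 2 7 5 3)(8 9)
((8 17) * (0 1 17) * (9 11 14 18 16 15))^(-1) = (0 8 17 1)(9 15 16 18 14 11)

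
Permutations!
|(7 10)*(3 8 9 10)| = |(3 8 9 10 7)| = 5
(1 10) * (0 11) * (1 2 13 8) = (0 11)(1 10 2 13 8) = [11, 10, 13, 3, 4, 5, 6, 7, 1, 9, 2, 0, 12, 8]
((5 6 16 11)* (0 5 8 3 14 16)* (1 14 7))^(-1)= (0 6 5)(1 7 3 8 11 16 14)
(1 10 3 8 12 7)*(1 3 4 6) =[0, 10, 2, 8, 6, 5, 1, 3, 12, 9, 4, 11, 7] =(1 10 4 6)(3 8 12 7)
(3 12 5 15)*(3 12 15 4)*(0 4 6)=(0 4 3 15 12 5 6)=[4, 1, 2, 15, 3, 6, 0, 7, 8, 9, 10, 11, 5, 13, 14, 12]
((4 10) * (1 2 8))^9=((1 2 8)(4 10))^9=(4 10)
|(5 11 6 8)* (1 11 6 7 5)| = |(1 11 7 5 6 8)| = 6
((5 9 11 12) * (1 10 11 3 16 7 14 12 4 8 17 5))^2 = (1 11 8 5 3 7 12 10 4 17 9 16 14)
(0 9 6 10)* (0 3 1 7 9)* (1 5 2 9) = [0, 7, 9, 5, 4, 2, 10, 1, 8, 6, 3] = (1 7)(2 9 6 10 3 5)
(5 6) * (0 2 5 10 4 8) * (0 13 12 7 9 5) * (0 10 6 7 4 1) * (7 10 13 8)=(0 2 13 12 4 7 9 5 10 1)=[2, 0, 13, 3, 7, 10, 6, 9, 8, 5, 1, 11, 4, 12]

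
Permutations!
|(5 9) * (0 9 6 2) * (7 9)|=|(0 7 9 5 6 2)|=6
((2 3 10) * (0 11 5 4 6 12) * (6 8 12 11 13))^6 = ((0 13 6 11 5 4 8 12)(2 3 10))^6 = (0 8 5 6)(4 11 13 12)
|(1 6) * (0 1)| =|(0 1 6)| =3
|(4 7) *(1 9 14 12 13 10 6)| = |(1 9 14 12 13 10 6)(4 7)| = 14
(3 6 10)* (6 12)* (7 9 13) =[0, 1, 2, 12, 4, 5, 10, 9, 8, 13, 3, 11, 6, 7] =(3 12 6 10)(7 9 13)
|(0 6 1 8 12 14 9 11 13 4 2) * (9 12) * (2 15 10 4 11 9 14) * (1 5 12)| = 30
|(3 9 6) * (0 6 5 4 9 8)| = 12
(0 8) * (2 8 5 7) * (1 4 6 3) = (0 5 7 2 8)(1 4 6 3) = [5, 4, 8, 1, 6, 7, 3, 2, 0]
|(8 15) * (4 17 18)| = 6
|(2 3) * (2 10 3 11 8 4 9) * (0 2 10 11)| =|(0 2)(3 11 8 4 9 10)| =6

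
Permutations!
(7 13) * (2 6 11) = (2 6 11)(7 13) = [0, 1, 6, 3, 4, 5, 11, 13, 8, 9, 10, 2, 12, 7]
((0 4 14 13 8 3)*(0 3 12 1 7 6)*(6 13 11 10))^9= (0 11)(1 12 8 13 7)(4 10)(6 14)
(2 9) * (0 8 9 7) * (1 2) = [8, 2, 7, 3, 4, 5, 6, 0, 9, 1] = (0 8 9 1 2 7)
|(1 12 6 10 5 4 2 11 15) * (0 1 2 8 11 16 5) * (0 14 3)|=|(0 1 12 6 10 14 3)(2 16 5 4 8 11 15)|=7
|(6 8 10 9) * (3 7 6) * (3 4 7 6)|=7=|(3 6 8 10 9 4 7)|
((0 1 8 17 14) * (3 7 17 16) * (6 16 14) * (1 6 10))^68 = (0 8 10 7 16)(1 17 3 6 14)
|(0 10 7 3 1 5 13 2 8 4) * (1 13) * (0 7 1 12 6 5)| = 6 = |(0 10 1)(2 8 4 7 3 13)(5 12 6)|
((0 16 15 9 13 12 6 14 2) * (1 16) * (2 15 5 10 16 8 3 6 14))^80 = (0 8 6)(1 3 2)(5 16 10)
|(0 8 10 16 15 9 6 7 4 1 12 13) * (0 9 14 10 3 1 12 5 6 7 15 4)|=15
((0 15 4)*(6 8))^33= ((0 15 4)(6 8))^33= (15)(6 8)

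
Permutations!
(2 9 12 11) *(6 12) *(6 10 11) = (2 9 10 11)(6 12) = [0, 1, 9, 3, 4, 5, 12, 7, 8, 10, 11, 2, 6]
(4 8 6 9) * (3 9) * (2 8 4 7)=(2 8 6 3 9 7)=[0, 1, 8, 9, 4, 5, 3, 2, 6, 7]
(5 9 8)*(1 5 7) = (1 5 9 8 7) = [0, 5, 2, 3, 4, 9, 6, 1, 7, 8]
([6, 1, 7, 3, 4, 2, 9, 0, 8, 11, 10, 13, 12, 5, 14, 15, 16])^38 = (16)(0 2 13 9)(5 11 6 7)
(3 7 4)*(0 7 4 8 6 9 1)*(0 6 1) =[7, 6, 2, 4, 3, 5, 9, 8, 1, 0] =(0 7 8 1 6 9)(3 4)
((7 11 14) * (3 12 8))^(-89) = ((3 12 8)(7 11 14))^(-89) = (3 12 8)(7 11 14)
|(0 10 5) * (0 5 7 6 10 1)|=6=|(0 1)(6 10 7)|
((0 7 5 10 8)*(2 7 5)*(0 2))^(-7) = (0 7 2 8 10 5)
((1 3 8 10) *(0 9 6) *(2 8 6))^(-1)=((0 9 2 8 10 1 3 6))^(-1)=(0 6 3 1 10 8 2 9)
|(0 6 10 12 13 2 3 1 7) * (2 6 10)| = 9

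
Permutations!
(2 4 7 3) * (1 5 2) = (1 5 2 4 7 3) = [0, 5, 4, 1, 7, 2, 6, 3]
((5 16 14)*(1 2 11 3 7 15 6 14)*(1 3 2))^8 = (3 7 15 6 14 5 16)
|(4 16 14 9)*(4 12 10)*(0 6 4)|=|(0 6 4 16 14 9 12 10)|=8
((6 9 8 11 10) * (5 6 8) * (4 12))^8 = (12)(5 9 6)(8 10 11)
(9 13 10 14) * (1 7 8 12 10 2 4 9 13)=(1 7 8 12 10 14 13 2 4 9)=[0, 7, 4, 3, 9, 5, 6, 8, 12, 1, 14, 11, 10, 2, 13]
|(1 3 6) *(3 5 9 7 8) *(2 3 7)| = 6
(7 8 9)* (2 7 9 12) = (2 7 8 12) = [0, 1, 7, 3, 4, 5, 6, 8, 12, 9, 10, 11, 2]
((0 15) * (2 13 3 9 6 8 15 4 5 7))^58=((0 4 5 7 2 13 3 9 6 8 15))^58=(0 7 3 8 4 2 9 15 5 13 6)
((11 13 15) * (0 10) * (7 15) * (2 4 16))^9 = (16)(0 10)(7 15 11 13)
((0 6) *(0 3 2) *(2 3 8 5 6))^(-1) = (0 2)(5 8 6)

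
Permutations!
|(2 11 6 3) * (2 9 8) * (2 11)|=5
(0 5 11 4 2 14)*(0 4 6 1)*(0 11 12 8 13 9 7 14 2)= [5, 11, 2, 3, 0, 12, 1, 14, 13, 7, 10, 6, 8, 9, 4]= (0 5 12 8 13 9 7 14 4)(1 11 6)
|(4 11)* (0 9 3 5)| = |(0 9 3 5)(4 11)| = 4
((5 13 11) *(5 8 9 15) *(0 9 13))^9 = ((0 9 15 5)(8 13 11))^9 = (0 9 15 5)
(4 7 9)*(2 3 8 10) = (2 3 8 10)(4 7 9) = [0, 1, 3, 8, 7, 5, 6, 9, 10, 4, 2]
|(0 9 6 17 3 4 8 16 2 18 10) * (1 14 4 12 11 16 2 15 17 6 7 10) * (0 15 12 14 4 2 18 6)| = 60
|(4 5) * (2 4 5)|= |(5)(2 4)|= 2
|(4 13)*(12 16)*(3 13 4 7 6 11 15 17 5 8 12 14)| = 12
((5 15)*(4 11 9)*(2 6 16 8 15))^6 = ((2 6 16 8 15 5)(4 11 9))^6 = (16)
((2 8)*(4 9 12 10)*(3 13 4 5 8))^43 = ((2 3 13 4 9 12 10 5 8))^43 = (2 5 12 4 3 8 10 9 13)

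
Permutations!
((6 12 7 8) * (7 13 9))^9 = ((6 12 13 9 7 8))^9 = (6 9)(7 12)(8 13)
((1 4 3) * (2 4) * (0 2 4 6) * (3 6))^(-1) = ((0 2 3 1 4 6))^(-1) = (0 6 4 1 3 2)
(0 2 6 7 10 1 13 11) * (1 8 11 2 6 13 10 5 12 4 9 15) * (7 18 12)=(0 6 18 12 4 9 15 1 10 8 11)(2 13)(5 7)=[6, 10, 13, 3, 9, 7, 18, 5, 11, 15, 8, 0, 4, 2, 14, 1, 16, 17, 12]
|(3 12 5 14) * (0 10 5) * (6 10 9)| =|(0 9 6 10 5 14 3 12)| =8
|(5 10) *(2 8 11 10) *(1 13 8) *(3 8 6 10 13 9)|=10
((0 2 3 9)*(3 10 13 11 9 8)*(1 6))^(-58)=(0 10 11)(2 13 9)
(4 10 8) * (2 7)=(2 7)(4 10 8)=[0, 1, 7, 3, 10, 5, 6, 2, 4, 9, 8]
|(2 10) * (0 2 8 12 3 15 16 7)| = 9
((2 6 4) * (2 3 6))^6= ((3 6 4))^6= (6)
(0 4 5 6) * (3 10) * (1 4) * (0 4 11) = [1, 11, 2, 10, 5, 6, 4, 7, 8, 9, 3, 0] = (0 1 11)(3 10)(4 5 6)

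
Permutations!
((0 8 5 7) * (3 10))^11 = (0 7 5 8)(3 10)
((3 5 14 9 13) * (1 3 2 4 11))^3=(1 14 2)(3 9 4)(5 13 11)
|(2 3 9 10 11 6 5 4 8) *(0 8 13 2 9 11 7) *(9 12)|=42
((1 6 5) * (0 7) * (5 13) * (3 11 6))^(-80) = ((0 7)(1 3 11 6 13 5))^(-80) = (1 13 11)(3 5 6)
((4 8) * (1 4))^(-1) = (1 8 4)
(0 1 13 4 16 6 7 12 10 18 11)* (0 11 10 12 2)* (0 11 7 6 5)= (0 1 13 4 16 5)(2 11 7)(10 18)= [1, 13, 11, 3, 16, 0, 6, 2, 8, 9, 18, 7, 12, 4, 14, 15, 5, 17, 10]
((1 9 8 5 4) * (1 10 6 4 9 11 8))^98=((1 11 8 5 9)(4 10 6))^98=(1 5 11 9 8)(4 6 10)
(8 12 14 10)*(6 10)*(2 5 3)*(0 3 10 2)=(0 3)(2 5 10 8 12 14 6)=[3, 1, 5, 0, 4, 10, 2, 7, 12, 9, 8, 11, 14, 13, 6]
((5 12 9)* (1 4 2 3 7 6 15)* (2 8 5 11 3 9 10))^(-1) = ((1 4 8 5 12 10 2 9 11 3 7 6 15))^(-1) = (1 15 6 7 3 11 9 2 10 12 5 8 4)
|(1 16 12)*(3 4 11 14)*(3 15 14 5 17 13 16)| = 18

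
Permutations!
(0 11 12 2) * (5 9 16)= (0 11 12 2)(5 9 16)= [11, 1, 0, 3, 4, 9, 6, 7, 8, 16, 10, 12, 2, 13, 14, 15, 5]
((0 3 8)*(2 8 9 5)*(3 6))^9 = (0 3 5 8 6 9 2)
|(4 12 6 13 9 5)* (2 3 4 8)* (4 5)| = 20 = |(2 3 5 8)(4 12 6 13 9)|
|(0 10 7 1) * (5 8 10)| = |(0 5 8 10 7 1)| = 6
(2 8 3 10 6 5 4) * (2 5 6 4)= (2 8 3 10 4 5)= [0, 1, 8, 10, 5, 2, 6, 7, 3, 9, 4]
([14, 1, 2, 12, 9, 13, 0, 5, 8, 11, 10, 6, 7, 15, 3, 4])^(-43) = (0 5 11 12 4 14 13 6 7 9 3 15)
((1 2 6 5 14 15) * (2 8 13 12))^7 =((1 8 13 12 2 6 5 14 15))^7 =(1 14 6 12 8 15 5 2 13)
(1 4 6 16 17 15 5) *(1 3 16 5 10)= (1 4 6 5 3 16 17 15 10)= [0, 4, 2, 16, 6, 3, 5, 7, 8, 9, 1, 11, 12, 13, 14, 10, 17, 15]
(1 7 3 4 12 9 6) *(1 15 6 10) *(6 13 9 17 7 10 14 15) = (1 10)(3 4 12 17 7)(9 14 15 13) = [0, 10, 2, 4, 12, 5, 6, 3, 8, 14, 1, 11, 17, 9, 15, 13, 16, 7]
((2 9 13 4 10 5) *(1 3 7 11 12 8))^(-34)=((1 3 7 11 12 8)(2 9 13 4 10 5))^(-34)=(1 7 12)(2 13 10)(3 11 8)(4 5 9)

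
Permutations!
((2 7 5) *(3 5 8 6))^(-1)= ((2 7 8 6 3 5))^(-1)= (2 5 3 6 8 7)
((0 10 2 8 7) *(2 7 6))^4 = (0 10 7)(2 8 6)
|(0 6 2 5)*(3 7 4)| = |(0 6 2 5)(3 7 4)| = 12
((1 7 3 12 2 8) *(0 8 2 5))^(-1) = (0 5 12 3 7 1 8)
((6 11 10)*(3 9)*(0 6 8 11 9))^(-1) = (0 3 9 6)(8 10 11) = ((0 6 9 3)(8 11 10))^(-1)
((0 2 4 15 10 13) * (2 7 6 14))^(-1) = ((0 7 6 14 2 4 15 10 13))^(-1) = (0 13 10 15 4 2 14 6 7)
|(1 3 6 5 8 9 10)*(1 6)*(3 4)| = 15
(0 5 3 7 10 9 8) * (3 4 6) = (0 5 4 6 3 7 10 9 8) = [5, 1, 2, 7, 6, 4, 3, 10, 0, 8, 9]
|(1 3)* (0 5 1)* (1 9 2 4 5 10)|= 4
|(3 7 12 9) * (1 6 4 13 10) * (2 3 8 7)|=20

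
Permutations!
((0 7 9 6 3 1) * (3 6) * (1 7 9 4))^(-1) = ((0 9 3 7 4 1))^(-1) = (0 1 4 7 3 9)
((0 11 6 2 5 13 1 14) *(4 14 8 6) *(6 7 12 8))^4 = (14)(1 13 5 2 6)(7 12 8)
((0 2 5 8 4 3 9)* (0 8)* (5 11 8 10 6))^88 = (0 6 9 4 11)(2 5 10 3 8)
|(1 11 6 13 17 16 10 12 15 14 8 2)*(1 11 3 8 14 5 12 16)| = 24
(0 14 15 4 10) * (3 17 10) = [14, 1, 2, 17, 3, 5, 6, 7, 8, 9, 0, 11, 12, 13, 15, 4, 16, 10] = (0 14 15 4 3 17 10)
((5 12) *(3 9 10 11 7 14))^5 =(3 14 7 11 10 9)(5 12)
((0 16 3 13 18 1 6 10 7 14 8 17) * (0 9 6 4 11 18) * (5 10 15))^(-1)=((0 16 3 13)(1 4 11 18)(5 10 7 14 8 17 9 6 15))^(-1)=(0 13 3 16)(1 18 11 4)(5 15 6 9 17 8 14 7 10)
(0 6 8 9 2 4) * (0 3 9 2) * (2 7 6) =(0 2 4 3 9)(6 8 7) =[2, 1, 4, 9, 3, 5, 8, 6, 7, 0]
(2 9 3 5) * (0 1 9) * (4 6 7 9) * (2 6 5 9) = (0 1 4 5 6 7 2)(3 9) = [1, 4, 0, 9, 5, 6, 7, 2, 8, 3]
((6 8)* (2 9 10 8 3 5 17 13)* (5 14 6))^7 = (17)(3 14 6) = ((2 9 10 8 5 17 13)(3 14 6))^7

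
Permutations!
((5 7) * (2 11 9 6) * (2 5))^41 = ((2 11 9 6 5 7))^41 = (2 7 5 6 9 11)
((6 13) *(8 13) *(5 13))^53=(5 13 6 8)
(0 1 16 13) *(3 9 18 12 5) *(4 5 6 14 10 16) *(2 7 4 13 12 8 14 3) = (0 1 13)(2 7 4 5)(3 9 18 8 14 10 16 12 6) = [1, 13, 7, 9, 5, 2, 3, 4, 14, 18, 16, 11, 6, 0, 10, 15, 12, 17, 8]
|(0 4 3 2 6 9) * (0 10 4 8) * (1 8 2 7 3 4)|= |(0 2 6 9 10 1 8)(3 7)|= 14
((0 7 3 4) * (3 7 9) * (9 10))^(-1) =(0 4 3 9 10) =((0 10 9 3 4))^(-1)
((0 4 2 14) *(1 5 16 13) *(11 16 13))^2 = ((0 4 2 14)(1 5 13)(11 16))^2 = (16)(0 2)(1 13 5)(4 14)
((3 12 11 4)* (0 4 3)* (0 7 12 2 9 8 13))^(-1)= (0 13 8 9 2 3 11 12 7 4)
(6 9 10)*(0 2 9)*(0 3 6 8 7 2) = [0, 1, 9, 6, 4, 5, 3, 2, 7, 10, 8] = (2 9 10 8 7)(3 6)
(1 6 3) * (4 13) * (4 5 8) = [0, 6, 2, 1, 13, 8, 3, 7, 4, 9, 10, 11, 12, 5] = (1 6 3)(4 13 5 8)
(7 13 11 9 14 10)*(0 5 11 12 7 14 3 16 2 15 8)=(0 5 11 9 3 16 2 15 8)(7 13 12)(10 14)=[5, 1, 15, 16, 4, 11, 6, 13, 0, 3, 14, 9, 7, 12, 10, 8, 2]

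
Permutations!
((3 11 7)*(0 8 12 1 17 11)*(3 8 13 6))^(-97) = (0 3 6 13)(1 12 8 7 11 17)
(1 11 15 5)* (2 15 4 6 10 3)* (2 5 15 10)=(15)(1 11 4 6 2 10 3 5)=[0, 11, 10, 5, 6, 1, 2, 7, 8, 9, 3, 4, 12, 13, 14, 15]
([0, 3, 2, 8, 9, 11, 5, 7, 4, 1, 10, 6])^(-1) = [0, 9, 2, 1, 8, 6, 11, 7, 3, 4, 10, 5]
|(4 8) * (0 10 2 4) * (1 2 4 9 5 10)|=|(0 1 2 9 5 10 4 8)|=8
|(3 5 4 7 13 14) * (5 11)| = 7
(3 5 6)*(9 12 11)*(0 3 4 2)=(0 3 5 6 4 2)(9 12 11)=[3, 1, 0, 5, 2, 6, 4, 7, 8, 12, 10, 9, 11]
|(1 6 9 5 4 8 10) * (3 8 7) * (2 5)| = 10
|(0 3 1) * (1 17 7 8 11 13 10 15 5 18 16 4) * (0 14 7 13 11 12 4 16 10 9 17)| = 12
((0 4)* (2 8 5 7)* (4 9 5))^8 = ((0 9 5 7 2 8 4))^8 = (0 9 5 7 2 8 4)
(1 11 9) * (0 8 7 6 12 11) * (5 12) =(0 8 7 6 5 12 11 9 1) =[8, 0, 2, 3, 4, 12, 5, 6, 7, 1, 10, 9, 11]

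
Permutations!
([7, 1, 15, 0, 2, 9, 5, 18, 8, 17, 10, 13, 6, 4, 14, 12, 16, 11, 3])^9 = (0 7 18 3)(2 4 13 11 17 9 5 6 12 15)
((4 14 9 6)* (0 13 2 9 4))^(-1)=(0 6 9 2 13)(4 14)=((0 13 2 9 6)(4 14))^(-1)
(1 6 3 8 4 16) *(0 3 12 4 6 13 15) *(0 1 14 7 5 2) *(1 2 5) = (0 3 8 6 12 4 16 14 7 1 13 15 2) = [3, 13, 0, 8, 16, 5, 12, 1, 6, 9, 10, 11, 4, 15, 7, 2, 14]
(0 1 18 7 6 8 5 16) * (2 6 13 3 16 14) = (0 1 18 7 13 3 16)(2 6 8 5 14) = [1, 18, 6, 16, 4, 14, 8, 13, 5, 9, 10, 11, 12, 3, 2, 15, 0, 17, 7]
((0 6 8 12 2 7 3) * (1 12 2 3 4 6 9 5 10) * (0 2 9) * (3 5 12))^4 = ((1 3 2 7 4 6 8 9 12 5 10))^4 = (1 4 12 3 6 5 2 8 10 7 9)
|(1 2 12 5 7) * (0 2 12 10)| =|(0 2 10)(1 12 5 7)| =12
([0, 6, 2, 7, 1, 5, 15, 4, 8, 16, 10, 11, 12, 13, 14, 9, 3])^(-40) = [0, 1, 2, 3, 4, 5, 6, 7, 8, 9, 10, 11, 12, 13, 14, 15, 16]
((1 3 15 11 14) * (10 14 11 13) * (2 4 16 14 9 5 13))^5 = ((1 3 15 2 4 16 14)(5 13 10 9))^5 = (1 16 2 3 14 4 15)(5 13 10 9)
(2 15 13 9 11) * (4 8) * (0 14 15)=(0 14 15 13 9 11 2)(4 8)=[14, 1, 0, 3, 8, 5, 6, 7, 4, 11, 10, 2, 12, 9, 15, 13]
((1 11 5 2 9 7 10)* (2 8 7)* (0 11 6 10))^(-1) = ((0 11 5 8 7)(1 6 10)(2 9))^(-1) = (0 7 8 5 11)(1 10 6)(2 9)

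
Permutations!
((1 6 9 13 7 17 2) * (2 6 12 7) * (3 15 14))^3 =(1 17 13 12 6 2 7 9)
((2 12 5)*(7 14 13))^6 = (14)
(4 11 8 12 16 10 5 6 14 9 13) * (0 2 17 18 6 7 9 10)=(0 2 17 18 6 14 10 5 7 9 13 4 11 8 12 16)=[2, 1, 17, 3, 11, 7, 14, 9, 12, 13, 5, 8, 16, 4, 10, 15, 0, 18, 6]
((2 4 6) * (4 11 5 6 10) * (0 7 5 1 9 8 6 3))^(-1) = (0 3 5 7)(1 11 2 6 8 9)(4 10)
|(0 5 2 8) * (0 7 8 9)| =|(0 5 2 9)(7 8)| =4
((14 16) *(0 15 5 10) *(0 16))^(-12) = ((0 15 5 10 16 14))^(-12) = (16)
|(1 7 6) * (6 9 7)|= 2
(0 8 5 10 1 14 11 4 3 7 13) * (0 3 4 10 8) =(1 14 11 10)(3 7 13)(5 8) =[0, 14, 2, 7, 4, 8, 6, 13, 5, 9, 1, 10, 12, 3, 11]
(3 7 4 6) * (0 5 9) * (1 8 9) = [5, 8, 2, 7, 6, 1, 3, 4, 9, 0] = (0 5 1 8 9)(3 7 4 6)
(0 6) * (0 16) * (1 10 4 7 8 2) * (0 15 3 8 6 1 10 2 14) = (0 1 2 10 4 7 6 16 15 3 8 14) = [1, 2, 10, 8, 7, 5, 16, 6, 14, 9, 4, 11, 12, 13, 0, 3, 15]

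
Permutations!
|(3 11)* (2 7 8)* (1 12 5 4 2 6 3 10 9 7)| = 35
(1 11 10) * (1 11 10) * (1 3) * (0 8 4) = (0 8 4)(1 10 11 3) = [8, 10, 2, 1, 0, 5, 6, 7, 4, 9, 11, 3]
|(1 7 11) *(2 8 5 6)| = |(1 7 11)(2 8 5 6)| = 12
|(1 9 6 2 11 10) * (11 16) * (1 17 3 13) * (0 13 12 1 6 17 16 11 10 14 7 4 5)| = |(0 13 6 2 11 14 7 4 5)(1 9 17 3 12)(10 16)| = 90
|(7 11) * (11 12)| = 3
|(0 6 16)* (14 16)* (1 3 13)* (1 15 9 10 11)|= |(0 6 14 16)(1 3 13 15 9 10 11)|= 28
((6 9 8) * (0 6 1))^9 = ((0 6 9 8 1))^9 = (0 1 8 9 6)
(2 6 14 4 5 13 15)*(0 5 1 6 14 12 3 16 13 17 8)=(0 5 17 8)(1 6 12 3 16 13 15 2 14 4)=[5, 6, 14, 16, 1, 17, 12, 7, 0, 9, 10, 11, 3, 15, 4, 2, 13, 8]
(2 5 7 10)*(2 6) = [0, 1, 5, 3, 4, 7, 2, 10, 8, 9, 6] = (2 5 7 10 6)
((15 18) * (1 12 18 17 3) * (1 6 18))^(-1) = (1 12)(3 17 15 18 6)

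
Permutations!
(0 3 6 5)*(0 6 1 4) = [3, 4, 2, 1, 0, 6, 5] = (0 3 1 4)(5 6)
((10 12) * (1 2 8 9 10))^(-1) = ((1 2 8 9 10 12))^(-1) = (1 12 10 9 8 2)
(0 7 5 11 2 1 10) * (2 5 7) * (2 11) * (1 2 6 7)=(0 11 5 6 7 1 10)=[11, 10, 2, 3, 4, 6, 7, 1, 8, 9, 0, 5]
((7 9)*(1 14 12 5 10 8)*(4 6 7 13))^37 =((1 14 12 5 10 8)(4 6 7 9 13))^37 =(1 14 12 5 10 8)(4 7 13 6 9)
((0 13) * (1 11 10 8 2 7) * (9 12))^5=((0 13)(1 11 10 8 2 7)(9 12))^5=(0 13)(1 7 2 8 10 11)(9 12)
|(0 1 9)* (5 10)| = 6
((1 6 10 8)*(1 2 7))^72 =((1 6 10 8 2 7))^72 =(10)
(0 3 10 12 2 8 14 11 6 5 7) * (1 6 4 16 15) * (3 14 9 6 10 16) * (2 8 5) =(0 14 11 4 3 16 15 1 10 12 8 9 6 2 5 7) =[14, 10, 5, 16, 3, 7, 2, 0, 9, 6, 12, 4, 8, 13, 11, 1, 15]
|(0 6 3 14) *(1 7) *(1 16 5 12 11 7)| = |(0 6 3 14)(5 12 11 7 16)| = 20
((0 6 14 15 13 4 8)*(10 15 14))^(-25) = (0 15 8 10 4 6 13) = ((0 6 10 15 13 4 8))^(-25)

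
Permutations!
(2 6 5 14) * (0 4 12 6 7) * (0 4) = (2 7 4 12 6 5 14) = [0, 1, 7, 3, 12, 14, 5, 4, 8, 9, 10, 11, 6, 13, 2]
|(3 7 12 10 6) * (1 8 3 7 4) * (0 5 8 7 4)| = 12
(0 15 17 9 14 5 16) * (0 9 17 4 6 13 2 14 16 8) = (17)(0 15 4 6 13 2 14 5 8)(9 16) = [15, 1, 14, 3, 6, 8, 13, 7, 0, 16, 10, 11, 12, 2, 5, 4, 9, 17]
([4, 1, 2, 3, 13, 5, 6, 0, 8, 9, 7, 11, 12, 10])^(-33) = [13, 1, 2, 3, 10, 5, 6, 4, 8, 9, 0, 11, 12, 7]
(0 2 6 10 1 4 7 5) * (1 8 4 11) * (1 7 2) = (0 1 11 7 5)(2 6 10 8 4) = [1, 11, 6, 3, 2, 0, 10, 5, 4, 9, 8, 7]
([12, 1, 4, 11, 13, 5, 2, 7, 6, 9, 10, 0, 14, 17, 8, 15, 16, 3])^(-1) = [11, 1, 6, 17, 2, 5, 8, 7, 14, 9, 10, 3, 0, 4, 12, 15, 16, 13]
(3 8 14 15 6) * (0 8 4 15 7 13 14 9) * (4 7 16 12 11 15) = [8, 1, 2, 7, 4, 5, 3, 13, 9, 0, 10, 15, 11, 14, 16, 6, 12] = (0 8 9)(3 7 13 14 16 12 11 15 6)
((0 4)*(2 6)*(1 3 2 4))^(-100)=((0 1 3 2 6 4))^(-100)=(0 3 6)(1 2 4)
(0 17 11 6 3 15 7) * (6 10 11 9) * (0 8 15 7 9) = [17, 1, 2, 7, 4, 5, 3, 8, 15, 6, 11, 10, 12, 13, 14, 9, 16, 0] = (0 17)(3 7 8 15 9 6)(10 11)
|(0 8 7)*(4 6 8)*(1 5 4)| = 7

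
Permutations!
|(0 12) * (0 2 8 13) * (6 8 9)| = 7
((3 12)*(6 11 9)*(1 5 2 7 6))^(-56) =((1 5 2 7 6 11 9)(3 12))^(-56) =(12)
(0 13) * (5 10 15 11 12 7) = (0 13)(5 10 15 11 12 7) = [13, 1, 2, 3, 4, 10, 6, 5, 8, 9, 15, 12, 7, 0, 14, 11]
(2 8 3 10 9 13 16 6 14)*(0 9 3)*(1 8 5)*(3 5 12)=(0 9 13 16 6 14 2 12 3 10 5 1 8)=[9, 8, 12, 10, 4, 1, 14, 7, 0, 13, 5, 11, 3, 16, 2, 15, 6]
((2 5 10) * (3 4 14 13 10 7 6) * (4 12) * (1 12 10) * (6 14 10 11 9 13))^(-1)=(1 13 9 11 3 6 14 7 5 2 10 4 12)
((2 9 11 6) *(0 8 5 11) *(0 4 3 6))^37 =(0 8 5 11)(2 4 6 9 3)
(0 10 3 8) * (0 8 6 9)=(0 10 3 6 9)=[10, 1, 2, 6, 4, 5, 9, 7, 8, 0, 3]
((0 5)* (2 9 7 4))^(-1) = ((0 5)(2 9 7 4))^(-1) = (0 5)(2 4 7 9)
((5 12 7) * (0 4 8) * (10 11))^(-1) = (0 8 4)(5 7 12)(10 11)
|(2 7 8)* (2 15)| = 4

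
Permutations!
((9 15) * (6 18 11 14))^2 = ((6 18 11 14)(9 15))^2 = (6 11)(14 18)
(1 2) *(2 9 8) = (1 9 8 2) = [0, 9, 1, 3, 4, 5, 6, 7, 2, 8]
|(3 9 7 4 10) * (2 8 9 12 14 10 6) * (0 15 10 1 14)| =|(0 15 10 3 12)(1 14)(2 8 9 7 4 6)| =30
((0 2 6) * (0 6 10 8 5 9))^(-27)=(0 8)(2 5)(9 10)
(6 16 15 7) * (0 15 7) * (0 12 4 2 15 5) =(0 5)(2 15 12 4)(6 16 7) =[5, 1, 15, 3, 2, 0, 16, 6, 8, 9, 10, 11, 4, 13, 14, 12, 7]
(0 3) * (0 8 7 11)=(0 3 8 7 11)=[3, 1, 2, 8, 4, 5, 6, 11, 7, 9, 10, 0]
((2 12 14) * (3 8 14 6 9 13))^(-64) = ((2 12 6 9 13 3 8 14))^(-64) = (14)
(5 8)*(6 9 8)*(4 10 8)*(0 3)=(0 3)(4 10 8 5 6 9)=[3, 1, 2, 0, 10, 6, 9, 7, 5, 4, 8]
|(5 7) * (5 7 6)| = 2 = |(7)(5 6)|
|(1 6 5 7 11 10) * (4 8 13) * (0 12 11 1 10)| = 12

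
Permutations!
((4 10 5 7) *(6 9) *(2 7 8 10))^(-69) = ((2 7 4)(5 8 10)(6 9))^(-69) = (10)(6 9)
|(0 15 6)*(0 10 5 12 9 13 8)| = 9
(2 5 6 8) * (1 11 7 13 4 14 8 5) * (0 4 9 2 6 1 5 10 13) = [4, 11, 5, 3, 14, 1, 10, 0, 6, 2, 13, 7, 12, 9, 8] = (0 4 14 8 6 10 13 9 2 5 1 11 7)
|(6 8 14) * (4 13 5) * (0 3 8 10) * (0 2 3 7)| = 6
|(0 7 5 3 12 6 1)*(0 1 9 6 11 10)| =14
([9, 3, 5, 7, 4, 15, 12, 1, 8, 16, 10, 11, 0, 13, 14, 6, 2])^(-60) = [5, 1, 12, 3, 4, 0, 16, 7, 8, 15, 10, 11, 2, 13, 14, 9, 6]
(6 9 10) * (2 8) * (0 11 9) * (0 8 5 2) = (0 11 9 10 6 8)(2 5) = [11, 1, 5, 3, 4, 2, 8, 7, 0, 10, 6, 9]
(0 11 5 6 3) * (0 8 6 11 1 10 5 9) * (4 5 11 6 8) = [1, 10, 2, 4, 5, 6, 3, 7, 8, 0, 11, 9] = (0 1 10 11 9)(3 4 5 6)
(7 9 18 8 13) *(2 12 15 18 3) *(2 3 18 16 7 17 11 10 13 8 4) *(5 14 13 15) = (2 12 5 14 13 17 11 10 15 16 7 9 18 4) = [0, 1, 12, 3, 2, 14, 6, 9, 8, 18, 15, 10, 5, 17, 13, 16, 7, 11, 4]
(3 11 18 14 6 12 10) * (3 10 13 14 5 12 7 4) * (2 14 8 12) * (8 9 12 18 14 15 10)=(2 15 10 8 18 5)(3 11 14 6 7 4)(9 12 13)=[0, 1, 15, 11, 3, 2, 7, 4, 18, 12, 8, 14, 13, 9, 6, 10, 16, 17, 5]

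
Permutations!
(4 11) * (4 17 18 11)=(11 17 18)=[0, 1, 2, 3, 4, 5, 6, 7, 8, 9, 10, 17, 12, 13, 14, 15, 16, 18, 11]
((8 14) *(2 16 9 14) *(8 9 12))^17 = (2 16 12 8)(9 14)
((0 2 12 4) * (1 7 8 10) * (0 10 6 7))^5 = ((0 2 12 4 10 1)(6 7 8))^5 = (0 1 10 4 12 2)(6 8 7)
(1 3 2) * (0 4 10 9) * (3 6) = [4, 6, 1, 2, 10, 5, 3, 7, 8, 0, 9] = (0 4 10 9)(1 6 3 2)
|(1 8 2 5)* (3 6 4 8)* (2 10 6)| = |(1 3 2 5)(4 8 10 6)| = 4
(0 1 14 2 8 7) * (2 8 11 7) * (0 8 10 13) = (0 1 14 10 13)(2 11 7 8) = [1, 14, 11, 3, 4, 5, 6, 8, 2, 9, 13, 7, 12, 0, 10]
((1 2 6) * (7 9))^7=(1 2 6)(7 9)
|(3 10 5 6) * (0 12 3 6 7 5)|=|(0 12 3 10)(5 7)|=4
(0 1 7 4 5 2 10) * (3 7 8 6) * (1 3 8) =(0 3 7 4 5 2 10)(6 8) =[3, 1, 10, 7, 5, 2, 8, 4, 6, 9, 0]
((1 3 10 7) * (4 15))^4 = (15)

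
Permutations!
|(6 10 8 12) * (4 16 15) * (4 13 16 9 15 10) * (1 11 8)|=11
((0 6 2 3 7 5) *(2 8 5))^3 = ((0 6 8 5)(2 3 7))^3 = (0 5 8 6)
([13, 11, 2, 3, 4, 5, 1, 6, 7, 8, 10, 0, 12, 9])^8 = [0, 1, 2, 3, 4, 5, 6, 7, 8, 9, 10, 11, 12, 13]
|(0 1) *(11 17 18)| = 6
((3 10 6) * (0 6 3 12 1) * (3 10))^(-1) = (0 1 12 6)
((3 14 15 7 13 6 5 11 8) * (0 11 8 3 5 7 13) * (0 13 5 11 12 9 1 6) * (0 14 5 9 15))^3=(0 9 7)(1 13 12)(3 11 8 5)(6 14 15)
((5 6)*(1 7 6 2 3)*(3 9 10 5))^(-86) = ((1 7 6 3)(2 9 10 5))^(-86) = (1 6)(2 10)(3 7)(5 9)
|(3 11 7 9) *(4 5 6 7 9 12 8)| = 6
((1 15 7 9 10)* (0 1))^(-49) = (0 10 9 7 15 1)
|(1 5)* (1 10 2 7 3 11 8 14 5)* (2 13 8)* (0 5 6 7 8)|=28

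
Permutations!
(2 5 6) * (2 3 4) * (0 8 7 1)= (0 8 7 1)(2 5 6 3 4)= [8, 0, 5, 4, 2, 6, 3, 1, 7]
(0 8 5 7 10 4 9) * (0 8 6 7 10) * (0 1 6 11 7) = (0 11 7 1 6)(4 9 8 5 10) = [11, 6, 2, 3, 9, 10, 0, 1, 5, 8, 4, 7]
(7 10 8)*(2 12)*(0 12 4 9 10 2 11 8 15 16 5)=[12, 1, 4, 3, 9, 0, 6, 2, 7, 10, 15, 8, 11, 13, 14, 16, 5]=(0 12 11 8 7 2 4 9 10 15 16 5)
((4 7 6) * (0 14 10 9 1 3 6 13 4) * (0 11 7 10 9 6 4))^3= (0 1 10 7 14 3 6 13 9 4 11)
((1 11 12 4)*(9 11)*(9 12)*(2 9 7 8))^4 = ((1 12 4)(2 9 11 7 8))^4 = (1 12 4)(2 8 7 11 9)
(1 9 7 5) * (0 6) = (0 6)(1 9 7 5) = [6, 9, 2, 3, 4, 1, 0, 5, 8, 7]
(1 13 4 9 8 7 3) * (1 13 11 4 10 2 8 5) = [0, 11, 8, 13, 9, 1, 6, 3, 7, 5, 2, 4, 12, 10] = (1 11 4 9 5)(2 8 7 3 13 10)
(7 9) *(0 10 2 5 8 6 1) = (0 10 2 5 8 6 1)(7 9) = [10, 0, 5, 3, 4, 8, 1, 9, 6, 7, 2]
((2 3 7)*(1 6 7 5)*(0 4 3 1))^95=((0 4 3 5)(1 6 7 2))^95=(0 5 3 4)(1 2 7 6)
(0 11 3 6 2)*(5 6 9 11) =[5, 1, 0, 9, 4, 6, 2, 7, 8, 11, 10, 3] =(0 5 6 2)(3 9 11)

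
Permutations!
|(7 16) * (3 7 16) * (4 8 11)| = 6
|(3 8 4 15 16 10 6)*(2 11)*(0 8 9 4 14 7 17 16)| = 12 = |(0 8 14 7 17 16 10 6 3 9 4 15)(2 11)|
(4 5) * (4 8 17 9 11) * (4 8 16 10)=(4 5 16 10)(8 17 9 11)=[0, 1, 2, 3, 5, 16, 6, 7, 17, 11, 4, 8, 12, 13, 14, 15, 10, 9]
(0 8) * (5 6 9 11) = [8, 1, 2, 3, 4, 6, 9, 7, 0, 11, 10, 5] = (0 8)(5 6 9 11)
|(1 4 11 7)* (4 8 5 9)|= |(1 8 5 9 4 11 7)|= 7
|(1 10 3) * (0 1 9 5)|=|(0 1 10 3 9 5)|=6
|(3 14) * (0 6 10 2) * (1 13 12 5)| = |(0 6 10 2)(1 13 12 5)(3 14)| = 4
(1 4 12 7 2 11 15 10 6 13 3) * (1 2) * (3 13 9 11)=(1 4 12 7)(2 3)(6 9 11 15 10)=[0, 4, 3, 2, 12, 5, 9, 1, 8, 11, 6, 15, 7, 13, 14, 10]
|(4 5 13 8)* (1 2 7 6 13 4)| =6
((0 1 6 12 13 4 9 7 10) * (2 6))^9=((0 1 2 6 12 13 4 9 7 10))^9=(0 10 7 9 4 13 12 6 2 1)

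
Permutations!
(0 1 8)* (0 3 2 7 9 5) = (0 1 8 3 2 7 9 5) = [1, 8, 7, 2, 4, 0, 6, 9, 3, 5]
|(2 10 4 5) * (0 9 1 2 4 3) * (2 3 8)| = 12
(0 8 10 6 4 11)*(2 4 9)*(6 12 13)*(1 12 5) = (0 8 10 5 1 12 13 6 9 2 4 11) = [8, 12, 4, 3, 11, 1, 9, 7, 10, 2, 5, 0, 13, 6]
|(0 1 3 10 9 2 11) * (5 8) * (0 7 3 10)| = 8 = |(0 1 10 9 2 11 7 3)(5 8)|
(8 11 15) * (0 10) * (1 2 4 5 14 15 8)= [10, 2, 4, 3, 5, 14, 6, 7, 11, 9, 0, 8, 12, 13, 15, 1]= (0 10)(1 2 4 5 14 15)(8 11)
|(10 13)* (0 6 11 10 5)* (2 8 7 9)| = |(0 6 11 10 13 5)(2 8 7 9)| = 12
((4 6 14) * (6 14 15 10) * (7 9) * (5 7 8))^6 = (15)(5 9)(7 8) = ((4 14)(5 7 9 8)(6 15 10))^6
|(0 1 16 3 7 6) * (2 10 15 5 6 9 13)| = 12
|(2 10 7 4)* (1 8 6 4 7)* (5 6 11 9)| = 9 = |(1 8 11 9 5 6 4 2 10)|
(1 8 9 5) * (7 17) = (1 8 9 5)(7 17) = [0, 8, 2, 3, 4, 1, 6, 17, 9, 5, 10, 11, 12, 13, 14, 15, 16, 7]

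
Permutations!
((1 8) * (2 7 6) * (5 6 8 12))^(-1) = ((1 12 5 6 2 7 8))^(-1) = (1 8 7 2 6 5 12)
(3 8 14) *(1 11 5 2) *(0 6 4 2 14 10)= [6, 11, 1, 8, 2, 14, 4, 7, 10, 9, 0, 5, 12, 13, 3]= (0 6 4 2 1 11 5 14 3 8 10)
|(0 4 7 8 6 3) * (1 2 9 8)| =9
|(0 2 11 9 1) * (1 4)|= |(0 2 11 9 4 1)|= 6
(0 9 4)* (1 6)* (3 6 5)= [9, 5, 2, 6, 0, 3, 1, 7, 8, 4]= (0 9 4)(1 5 3 6)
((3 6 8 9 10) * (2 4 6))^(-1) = ((2 4 6 8 9 10 3))^(-1) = (2 3 10 9 8 6 4)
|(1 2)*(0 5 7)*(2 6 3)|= |(0 5 7)(1 6 3 2)|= 12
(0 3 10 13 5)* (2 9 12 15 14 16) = (0 3 10 13 5)(2 9 12 15 14 16) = [3, 1, 9, 10, 4, 0, 6, 7, 8, 12, 13, 11, 15, 5, 16, 14, 2]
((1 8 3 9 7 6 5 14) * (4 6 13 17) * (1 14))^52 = (1 3 7 17 6)(4 5 8 9 13)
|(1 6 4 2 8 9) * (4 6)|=|(1 4 2 8 9)|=5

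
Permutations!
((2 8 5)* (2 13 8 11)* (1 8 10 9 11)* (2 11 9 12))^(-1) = (1 2 12 10 13 5 8)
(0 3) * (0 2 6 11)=(0 3 2 6 11)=[3, 1, 6, 2, 4, 5, 11, 7, 8, 9, 10, 0]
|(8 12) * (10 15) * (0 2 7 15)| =10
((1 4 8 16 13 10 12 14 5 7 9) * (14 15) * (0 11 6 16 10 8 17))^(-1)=((0 11 6 16 13 8 10 12 15 14 5 7 9 1 4 17))^(-1)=(0 17 4 1 9 7 5 14 15 12 10 8 13 16 6 11)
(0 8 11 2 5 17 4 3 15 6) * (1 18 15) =(0 8 11 2 5 17 4 3 1 18 15 6) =[8, 18, 5, 1, 3, 17, 0, 7, 11, 9, 10, 2, 12, 13, 14, 6, 16, 4, 15]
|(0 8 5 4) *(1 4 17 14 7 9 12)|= 10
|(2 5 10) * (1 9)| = |(1 9)(2 5 10)| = 6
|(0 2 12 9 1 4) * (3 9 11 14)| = |(0 2 12 11 14 3 9 1 4)| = 9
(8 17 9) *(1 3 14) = [0, 3, 2, 14, 4, 5, 6, 7, 17, 8, 10, 11, 12, 13, 1, 15, 16, 9] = (1 3 14)(8 17 9)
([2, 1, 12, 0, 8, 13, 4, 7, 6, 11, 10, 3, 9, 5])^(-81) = [9, 1, 11, 12, 4, 13, 6, 7, 8, 0, 10, 2, 3, 5]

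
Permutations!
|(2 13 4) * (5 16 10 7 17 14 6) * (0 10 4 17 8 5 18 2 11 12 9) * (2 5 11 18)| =|(0 10 7 8 11 12 9)(2 13 17 14 6)(4 18 5 16)| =140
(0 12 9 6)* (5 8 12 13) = (0 13 5 8 12 9 6) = [13, 1, 2, 3, 4, 8, 0, 7, 12, 6, 10, 11, 9, 5]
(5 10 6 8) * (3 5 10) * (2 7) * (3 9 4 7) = (2 3 5 9 4 7)(6 8 10) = [0, 1, 3, 5, 7, 9, 8, 2, 10, 4, 6]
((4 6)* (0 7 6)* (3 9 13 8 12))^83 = (0 4 6 7)(3 8 9 12 13)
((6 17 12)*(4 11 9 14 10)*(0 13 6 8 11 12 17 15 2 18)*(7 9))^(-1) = (0 18 2 15 6 13)(4 10 14 9 7 11 8 12)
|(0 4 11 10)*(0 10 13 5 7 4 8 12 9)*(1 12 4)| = 10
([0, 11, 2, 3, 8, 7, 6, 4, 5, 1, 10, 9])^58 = (1 11 9)(4 5)(7 8)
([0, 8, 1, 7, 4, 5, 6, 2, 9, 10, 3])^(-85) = [0, 2, 7, 10, 4, 5, 6, 3, 1, 8, 9]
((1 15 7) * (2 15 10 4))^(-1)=(1 7 15 2 4 10)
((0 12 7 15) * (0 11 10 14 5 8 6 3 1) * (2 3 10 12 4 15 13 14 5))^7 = ((0 4 15 11 12 7 13 14 2 3 1)(5 8 6 10))^7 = (0 14 11 1 13 15 3 7 4 2 12)(5 10 6 8)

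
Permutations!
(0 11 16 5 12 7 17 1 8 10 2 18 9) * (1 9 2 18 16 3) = [11, 8, 16, 1, 4, 12, 6, 17, 10, 0, 18, 3, 7, 13, 14, 15, 5, 9, 2] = (0 11 3 1 8 10 18 2 16 5 12 7 17 9)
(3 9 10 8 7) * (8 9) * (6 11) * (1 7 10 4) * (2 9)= (1 7 3 8 10 2 9 4)(6 11)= [0, 7, 9, 8, 1, 5, 11, 3, 10, 4, 2, 6]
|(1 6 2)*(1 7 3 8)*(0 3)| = |(0 3 8 1 6 2 7)| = 7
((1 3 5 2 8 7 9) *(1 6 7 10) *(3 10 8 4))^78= (10)(2 3)(4 5)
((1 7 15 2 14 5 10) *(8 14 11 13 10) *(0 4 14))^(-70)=(15)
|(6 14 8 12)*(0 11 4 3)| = |(0 11 4 3)(6 14 8 12)| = 4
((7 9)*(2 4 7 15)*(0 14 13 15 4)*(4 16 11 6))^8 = ((0 14 13 15 2)(4 7 9 16 11 6))^8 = (0 15 14 2 13)(4 9 11)(6 7 16)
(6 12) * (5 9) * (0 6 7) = (0 6 12 7)(5 9) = [6, 1, 2, 3, 4, 9, 12, 0, 8, 5, 10, 11, 7]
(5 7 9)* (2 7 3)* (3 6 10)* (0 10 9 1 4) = [10, 4, 7, 2, 0, 6, 9, 1, 8, 5, 3] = (0 10 3 2 7 1 4)(5 6 9)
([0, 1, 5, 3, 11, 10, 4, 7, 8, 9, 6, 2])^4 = [0, 1, 4, 3, 10, 11, 5, 7, 8, 9, 2, 6]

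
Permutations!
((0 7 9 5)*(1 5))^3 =(0 1 7 5 9)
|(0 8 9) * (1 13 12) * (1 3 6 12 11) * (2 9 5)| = |(0 8 5 2 9)(1 13 11)(3 6 12)| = 15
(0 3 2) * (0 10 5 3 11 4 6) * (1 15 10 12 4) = [11, 15, 12, 2, 6, 3, 0, 7, 8, 9, 5, 1, 4, 13, 14, 10] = (0 11 1 15 10 5 3 2 12 4 6)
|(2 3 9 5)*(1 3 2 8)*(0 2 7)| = 15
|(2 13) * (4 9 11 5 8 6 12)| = |(2 13)(4 9 11 5 8 6 12)| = 14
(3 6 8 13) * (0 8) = [8, 1, 2, 6, 4, 5, 0, 7, 13, 9, 10, 11, 12, 3] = (0 8 13 3 6)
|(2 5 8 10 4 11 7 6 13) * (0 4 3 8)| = 24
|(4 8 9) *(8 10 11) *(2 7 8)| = |(2 7 8 9 4 10 11)| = 7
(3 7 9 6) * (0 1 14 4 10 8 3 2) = (0 1 14 4 10 8 3 7 9 6 2) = [1, 14, 0, 7, 10, 5, 2, 9, 3, 6, 8, 11, 12, 13, 4]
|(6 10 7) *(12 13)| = 6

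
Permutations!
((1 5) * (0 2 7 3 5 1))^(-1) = ((0 2 7 3 5))^(-1) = (0 5 3 7 2)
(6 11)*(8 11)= (6 8 11)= [0, 1, 2, 3, 4, 5, 8, 7, 11, 9, 10, 6]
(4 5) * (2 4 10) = (2 4 5 10) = [0, 1, 4, 3, 5, 10, 6, 7, 8, 9, 2]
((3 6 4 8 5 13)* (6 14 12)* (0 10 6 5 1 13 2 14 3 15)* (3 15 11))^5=(0 1)(2 14 12 5)(3 4)(6 11)(8 15)(10 13)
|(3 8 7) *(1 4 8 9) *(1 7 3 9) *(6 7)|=12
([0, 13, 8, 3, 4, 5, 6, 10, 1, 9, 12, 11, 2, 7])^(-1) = [0, 8, 12, 3, 4, 5, 6, 13, 2, 9, 7, 11, 10, 1]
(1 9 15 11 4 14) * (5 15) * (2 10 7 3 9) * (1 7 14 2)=[0, 1, 10, 9, 2, 15, 6, 3, 8, 5, 14, 4, 12, 13, 7, 11]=(2 10 14 7 3 9 5 15 11 4)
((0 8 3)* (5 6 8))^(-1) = (0 3 8 6 5)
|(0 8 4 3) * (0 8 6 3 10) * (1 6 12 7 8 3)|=6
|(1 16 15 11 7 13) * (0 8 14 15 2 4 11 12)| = 35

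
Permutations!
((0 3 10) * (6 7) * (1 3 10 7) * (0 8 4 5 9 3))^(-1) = (0 1 6 7 3 9 5 4 8 10) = ((0 10 8 4 5 9 3 7 6 1))^(-1)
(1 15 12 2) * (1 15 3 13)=(1 3 13)(2 15 12)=[0, 3, 15, 13, 4, 5, 6, 7, 8, 9, 10, 11, 2, 1, 14, 12]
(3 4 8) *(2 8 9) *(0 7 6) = (0 7 6)(2 8 3 4 9) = [7, 1, 8, 4, 9, 5, 0, 6, 3, 2]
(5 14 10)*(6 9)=(5 14 10)(6 9)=[0, 1, 2, 3, 4, 14, 9, 7, 8, 6, 5, 11, 12, 13, 10]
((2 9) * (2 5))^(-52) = ((2 9 5))^(-52) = (2 5 9)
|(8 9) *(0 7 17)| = |(0 7 17)(8 9)| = 6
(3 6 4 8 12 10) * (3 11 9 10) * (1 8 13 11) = [0, 8, 2, 6, 13, 5, 4, 7, 12, 10, 1, 9, 3, 11] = (1 8 12 3 6 4 13 11 9 10)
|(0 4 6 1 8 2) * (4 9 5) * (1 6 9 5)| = |(0 5 4 9 1 8 2)| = 7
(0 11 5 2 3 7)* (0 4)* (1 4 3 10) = (0 11 5 2 10 1 4)(3 7) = [11, 4, 10, 7, 0, 2, 6, 3, 8, 9, 1, 5]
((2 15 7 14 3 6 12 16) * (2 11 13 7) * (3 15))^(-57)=(2 12 13 15 6 11 14 3 16 7)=((2 3 6 12 16 11 13 7 14 15))^(-57)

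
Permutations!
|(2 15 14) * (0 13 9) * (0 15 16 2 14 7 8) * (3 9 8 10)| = 30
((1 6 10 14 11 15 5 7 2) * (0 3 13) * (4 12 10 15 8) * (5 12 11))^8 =(0 13 3)(1 2 7 5 14 10 12 15 6)(4 8 11)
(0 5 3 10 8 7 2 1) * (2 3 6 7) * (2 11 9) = [5, 0, 1, 10, 4, 6, 7, 3, 11, 2, 8, 9] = (0 5 6 7 3 10 8 11 9 2 1)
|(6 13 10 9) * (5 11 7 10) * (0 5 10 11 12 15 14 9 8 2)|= |(0 5 12 15 14 9 6 13 10 8 2)(7 11)|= 22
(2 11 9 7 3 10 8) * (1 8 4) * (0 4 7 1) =(0 4)(1 8 2 11 9)(3 10 7) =[4, 8, 11, 10, 0, 5, 6, 3, 2, 1, 7, 9]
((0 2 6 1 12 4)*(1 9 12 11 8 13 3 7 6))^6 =(0 3)(1 6)(2 7)(4 13)(8 12)(9 11)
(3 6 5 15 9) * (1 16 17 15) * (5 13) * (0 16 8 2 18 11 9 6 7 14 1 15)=(0 16 17)(1 8 2 18 11 9 3 7 14)(5 15 6 13)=[16, 8, 18, 7, 4, 15, 13, 14, 2, 3, 10, 9, 12, 5, 1, 6, 17, 0, 11]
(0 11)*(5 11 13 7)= [13, 1, 2, 3, 4, 11, 6, 5, 8, 9, 10, 0, 12, 7]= (0 13 7 5 11)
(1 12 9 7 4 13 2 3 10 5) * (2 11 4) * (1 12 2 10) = (1 2 3)(4 13 11)(5 12 9 7 10) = [0, 2, 3, 1, 13, 12, 6, 10, 8, 7, 5, 4, 9, 11]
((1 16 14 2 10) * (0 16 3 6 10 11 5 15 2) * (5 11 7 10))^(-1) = ((0 16 14)(1 3 6 5 15 2 7 10))^(-1) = (0 14 16)(1 10 7 2 15 5 6 3)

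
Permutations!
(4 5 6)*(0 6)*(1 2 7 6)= (0 1 2 7 6 4 5)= [1, 2, 7, 3, 5, 0, 4, 6]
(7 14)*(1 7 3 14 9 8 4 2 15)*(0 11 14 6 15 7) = (0 11 14 3 6 15 1)(2 7 9 8 4) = [11, 0, 7, 6, 2, 5, 15, 9, 4, 8, 10, 14, 12, 13, 3, 1]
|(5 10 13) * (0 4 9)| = 3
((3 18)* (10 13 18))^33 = ((3 10 13 18))^33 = (3 10 13 18)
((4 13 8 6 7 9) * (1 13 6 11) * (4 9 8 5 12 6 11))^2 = (1 5 6 8 11 13 12 7 4) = ((1 13 5 12 6 7 8 4 11))^2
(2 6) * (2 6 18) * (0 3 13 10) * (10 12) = [3, 1, 18, 13, 4, 5, 6, 7, 8, 9, 0, 11, 10, 12, 14, 15, 16, 17, 2] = (0 3 13 12 10)(2 18)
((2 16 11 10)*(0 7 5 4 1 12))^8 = (16)(0 5 1)(4 12 7)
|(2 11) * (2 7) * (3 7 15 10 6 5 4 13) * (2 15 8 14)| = 8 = |(2 11 8 14)(3 7 15 10 6 5 4 13)|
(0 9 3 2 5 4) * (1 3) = (0 9 1 3 2 5 4) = [9, 3, 5, 2, 0, 4, 6, 7, 8, 1]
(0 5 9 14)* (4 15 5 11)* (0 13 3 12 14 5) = (0 11 4 15)(3 12 14 13)(5 9) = [11, 1, 2, 12, 15, 9, 6, 7, 8, 5, 10, 4, 14, 3, 13, 0]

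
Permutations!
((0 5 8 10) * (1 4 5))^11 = ((0 1 4 5 8 10))^11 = (0 10 8 5 4 1)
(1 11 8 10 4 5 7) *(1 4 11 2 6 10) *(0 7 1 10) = [7, 2, 6, 3, 5, 1, 0, 4, 10, 9, 11, 8] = (0 7 4 5 1 2 6)(8 10 11)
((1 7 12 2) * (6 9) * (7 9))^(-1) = ((1 9 6 7 12 2))^(-1) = (1 2 12 7 6 9)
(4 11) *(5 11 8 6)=(4 8 6 5 11)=[0, 1, 2, 3, 8, 11, 5, 7, 6, 9, 10, 4]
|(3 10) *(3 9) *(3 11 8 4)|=|(3 10 9 11 8 4)|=6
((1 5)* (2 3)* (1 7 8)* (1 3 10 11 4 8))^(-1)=((1 5 7)(2 10 11 4 8 3))^(-1)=(1 7 5)(2 3 8 4 11 10)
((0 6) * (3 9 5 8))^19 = (0 6)(3 8 5 9)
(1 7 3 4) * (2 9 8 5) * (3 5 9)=(1 7 5 2 3 4)(8 9)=[0, 7, 3, 4, 1, 2, 6, 5, 9, 8]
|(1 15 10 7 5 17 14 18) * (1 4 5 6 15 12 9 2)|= 20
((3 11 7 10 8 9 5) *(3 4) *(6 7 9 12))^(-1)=((3 11 9 5 4)(6 7 10 8 12))^(-1)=(3 4 5 9 11)(6 12 8 10 7)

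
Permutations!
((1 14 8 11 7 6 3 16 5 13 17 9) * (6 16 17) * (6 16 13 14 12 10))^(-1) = (1 9 17 3 6 10 12)(5 16 13 7 11 8 14)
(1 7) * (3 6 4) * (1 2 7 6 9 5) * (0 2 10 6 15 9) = (0 2 7 10 6 4 3)(1 15 9 5) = [2, 15, 7, 0, 3, 1, 4, 10, 8, 5, 6, 11, 12, 13, 14, 9]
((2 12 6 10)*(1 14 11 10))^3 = (1 10 6 11 12 14 2)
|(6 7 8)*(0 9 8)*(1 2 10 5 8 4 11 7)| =30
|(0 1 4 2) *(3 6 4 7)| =|(0 1 7 3 6 4 2)| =7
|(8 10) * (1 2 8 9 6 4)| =7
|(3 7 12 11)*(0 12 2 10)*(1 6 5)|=|(0 12 11 3 7 2 10)(1 6 5)|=21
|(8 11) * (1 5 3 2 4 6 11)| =8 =|(1 5 3 2 4 6 11 8)|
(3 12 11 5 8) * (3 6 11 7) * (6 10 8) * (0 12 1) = [12, 0, 2, 1, 4, 6, 11, 3, 10, 9, 8, 5, 7] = (0 12 7 3 1)(5 6 11)(8 10)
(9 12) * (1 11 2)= (1 11 2)(9 12)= [0, 11, 1, 3, 4, 5, 6, 7, 8, 12, 10, 2, 9]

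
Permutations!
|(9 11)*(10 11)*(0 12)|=6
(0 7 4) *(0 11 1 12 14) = (0 7 4 11 1 12 14) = [7, 12, 2, 3, 11, 5, 6, 4, 8, 9, 10, 1, 14, 13, 0]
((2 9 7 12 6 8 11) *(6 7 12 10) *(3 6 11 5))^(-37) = (2 11 10 7 12 9)(3 5 8 6)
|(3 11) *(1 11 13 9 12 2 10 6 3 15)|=|(1 11 15)(2 10 6 3 13 9 12)|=21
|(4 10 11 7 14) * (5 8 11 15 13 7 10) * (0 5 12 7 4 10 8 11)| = |(0 5 11 8)(4 12 7 14 10 15 13)| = 28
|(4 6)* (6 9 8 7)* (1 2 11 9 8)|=4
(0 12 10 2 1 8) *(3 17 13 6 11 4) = (0 12 10 2 1 8)(3 17 13 6 11 4) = [12, 8, 1, 17, 3, 5, 11, 7, 0, 9, 2, 4, 10, 6, 14, 15, 16, 13]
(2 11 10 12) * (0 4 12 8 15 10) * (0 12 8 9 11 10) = (0 4 8 15)(2 10 9 11 12) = [4, 1, 10, 3, 8, 5, 6, 7, 15, 11, 9, 12, 2, 13, 14, 0]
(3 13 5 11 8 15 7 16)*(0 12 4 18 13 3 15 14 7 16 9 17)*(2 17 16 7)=(0 12 4 18 13 5 11 8 14 2 17)(7 9 16 15)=[12, 1, 17, 3, 18, 11, 6, 9, 14, 16, 10, 8, 4, 5, 2, 7, 15, 0, 13]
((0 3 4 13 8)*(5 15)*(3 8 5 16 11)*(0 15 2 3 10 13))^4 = ((0 8 15 16 11 10 13 5 2 3 4))^4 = (0 11 2 8 10 3 15 13 4 16 5)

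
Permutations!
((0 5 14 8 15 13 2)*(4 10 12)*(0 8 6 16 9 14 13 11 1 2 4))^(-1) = ((0 5 13 4 10 12)(1 2 8 15 11)(6 16 9 14))^(-1) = (0 12 10 4 13 5)(1 11 15 8 2)(6 14 9 16)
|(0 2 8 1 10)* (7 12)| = 10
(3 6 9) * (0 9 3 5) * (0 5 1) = (0 9 1)(3 6) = [9, 0, 2, 6, 4, 5, 3, 7, 8, 1]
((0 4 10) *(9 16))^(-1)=(0 10 4)(9 16)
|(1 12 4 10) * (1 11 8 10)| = |(1 12 4)(8 10 11)| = 3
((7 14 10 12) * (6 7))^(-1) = ((6 7 14 10 12))^(-1) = (6 12 10 14 7)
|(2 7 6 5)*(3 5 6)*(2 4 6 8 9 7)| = 7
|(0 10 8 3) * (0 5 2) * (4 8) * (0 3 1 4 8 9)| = 6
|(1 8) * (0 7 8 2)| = |(0 7 8 1 2)| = 5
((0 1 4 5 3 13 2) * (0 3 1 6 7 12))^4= ((0 6 7 12)(1 4 5)(2 3 13))^4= (1 4 5)(2 3 13)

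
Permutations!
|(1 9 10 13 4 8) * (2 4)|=7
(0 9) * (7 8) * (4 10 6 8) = (0 9)(4 10 6 8 7) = [9, 1, 2, 3, 10, 5, 8, 4, 7, 0, 6]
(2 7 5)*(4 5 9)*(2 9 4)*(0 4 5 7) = (0 4 7 5 9 2) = [4, 1, 0, 3, 7, 9, 6, 5, 8, 2]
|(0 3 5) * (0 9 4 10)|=6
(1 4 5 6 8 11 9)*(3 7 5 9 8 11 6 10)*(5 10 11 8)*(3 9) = [0, 4, 2, 7, 3, 11, 8, 10, 6, 1, 9, 5] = (1 4 3 7 10 9)(5 11)(6 8)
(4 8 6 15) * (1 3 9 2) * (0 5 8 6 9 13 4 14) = (0 5 8 9 2 1 3 13 4 6 15 14) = [5, 3, 1, 13, 6, 8, 15, 7, 9, 2, 10, 11, 12, 4, 0, 14]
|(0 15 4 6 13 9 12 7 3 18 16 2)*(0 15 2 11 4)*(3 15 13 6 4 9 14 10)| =13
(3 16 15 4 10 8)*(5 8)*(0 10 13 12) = (0 10 5 8 3 16 15 4 13 12) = [10, 1, 2, 16, 13, 8, 6, 7, 3, 9, 5, 11, 0, 12, 14, 4, 15]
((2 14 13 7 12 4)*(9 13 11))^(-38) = (2 11 13 12)(4 14 9 7)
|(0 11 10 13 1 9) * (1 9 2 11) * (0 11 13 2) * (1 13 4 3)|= 9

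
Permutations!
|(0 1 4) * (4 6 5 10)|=|(0 1 6 5 10 4)|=6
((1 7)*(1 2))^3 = ((1 7 2))^3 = (7)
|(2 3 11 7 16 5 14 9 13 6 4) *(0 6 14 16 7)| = |(0 6 4 2 3 11)(5 16)(9 13 14)| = 6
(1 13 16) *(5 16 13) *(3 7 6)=(1 5 16)(3 7 6)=[0, 5, 2, 7, 4, 16, 3, 6, 8, 9, 10, 11, 12, 13, 14, 15, 1]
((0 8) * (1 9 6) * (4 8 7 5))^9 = (9)(0 8 4 5 7)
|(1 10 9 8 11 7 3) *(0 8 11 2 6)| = 12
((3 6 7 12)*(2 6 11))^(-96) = (12)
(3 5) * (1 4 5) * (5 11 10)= [0, 4, 2, 1, 11, 3, 6, 7, 8, 9, 5, 10]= (1 4 11 10 5 3)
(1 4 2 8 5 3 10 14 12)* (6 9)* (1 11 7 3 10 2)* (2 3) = [0, 4, 8, 3, 1, 10, 9, 2, 5, 6, 14, 7, 11, 13, 12] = (1 4)(2 8 5 10 14 12 11 7)(6 9)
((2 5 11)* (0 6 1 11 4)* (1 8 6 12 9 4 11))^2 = (0 9)(2 11 5)(4 12)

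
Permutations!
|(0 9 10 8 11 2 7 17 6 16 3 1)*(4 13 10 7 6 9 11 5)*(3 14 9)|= 55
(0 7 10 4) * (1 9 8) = (0 7 10 4)(1 9 8) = [7, 9, 2, 3, 0, 5, 6, 10, 1, 8, 4]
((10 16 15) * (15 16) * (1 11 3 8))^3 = (16)(1 8 3 11)(10 15) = ((16)(1 11 3 8)(10 15))^3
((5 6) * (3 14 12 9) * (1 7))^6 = (3 12)(9 14)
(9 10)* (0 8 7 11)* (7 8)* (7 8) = [8, 1, 2, 3, 4, 5, 6, 11, 7, 10, 9, 0] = (0 8 7 11)(9 10)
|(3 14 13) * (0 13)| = 4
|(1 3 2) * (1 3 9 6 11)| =|(1 9 6 11)(2 3)| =4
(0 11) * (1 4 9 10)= [11, 4, 2, 3, 9, 5, 6, 7, 8, 10, 1, 0]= (0 11)(1 4 9 10)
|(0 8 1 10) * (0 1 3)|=|(0 8 3)(1 10)|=6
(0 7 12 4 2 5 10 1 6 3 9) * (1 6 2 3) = [7, 2, 5, 9, 3, 10, 1, 12, 8, 0, 6, 11, 4] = (0 7 12 4 3 9)(1 2 5 10 6)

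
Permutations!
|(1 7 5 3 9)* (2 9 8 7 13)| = 4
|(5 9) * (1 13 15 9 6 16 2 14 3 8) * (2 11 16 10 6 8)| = 6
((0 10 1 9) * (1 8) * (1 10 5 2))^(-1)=((0 5 2 1 9)(8 10))^(-1)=(0 9 1 2 5)(8 10)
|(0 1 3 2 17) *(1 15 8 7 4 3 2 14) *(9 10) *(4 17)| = 10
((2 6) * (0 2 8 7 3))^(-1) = (0 3 7 8 6 2) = ((0 2 6 8 7 3))^(-1)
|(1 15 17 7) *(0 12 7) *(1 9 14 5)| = 9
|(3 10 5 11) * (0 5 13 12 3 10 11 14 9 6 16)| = 30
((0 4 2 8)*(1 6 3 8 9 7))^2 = ((0 4 2 9 7 1 6 3 8))^2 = (0 2 7 6 8 4 9 1 3)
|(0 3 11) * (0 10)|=|(0 3 11 10)|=4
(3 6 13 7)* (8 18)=(3 6 13 7)(8 18)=[0, 1, 2, 6, 4, 5, 13, 3, 18, 9, 10, 11, 12, 7, 14, 15, 16, 17, 8]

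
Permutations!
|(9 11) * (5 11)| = |(5 11 9)| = 3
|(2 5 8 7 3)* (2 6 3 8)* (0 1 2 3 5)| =6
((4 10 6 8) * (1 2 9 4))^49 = (10)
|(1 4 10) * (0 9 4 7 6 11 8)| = |(0 9 4 10 1 7 6 11 8)| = 9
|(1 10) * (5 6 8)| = 6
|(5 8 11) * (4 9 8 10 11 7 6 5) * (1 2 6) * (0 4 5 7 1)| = 24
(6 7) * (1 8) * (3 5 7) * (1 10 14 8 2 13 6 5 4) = [0, 2, 13, 4, 1, 7, 3, 5, 10, 9, 14, 11, 12, 6, 8] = (1 2 13 6 3 4)(5 7)(8 10 14)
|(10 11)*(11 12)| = 3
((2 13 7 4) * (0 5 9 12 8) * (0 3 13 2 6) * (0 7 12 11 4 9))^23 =((0 5)(3 13 12 8)(4 6 7 9 11))^23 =(0 5)(3 8 12 13)(4 9 6 11 7)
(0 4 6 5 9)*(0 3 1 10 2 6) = (0 4)(1 10 2 6 5 9 3) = [4, 10, 6, 1, 0, 9, 5, 7, 8, 3, 2]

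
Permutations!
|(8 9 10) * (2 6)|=|(2 6)(8 9 10)|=6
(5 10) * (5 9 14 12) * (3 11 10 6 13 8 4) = [0, 1, 2, 11, 3, 6, 13, 7, 4, 14, 9, 10, 5, 8, 12] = (3 11 10 9 14 12 5 6 13 8 4)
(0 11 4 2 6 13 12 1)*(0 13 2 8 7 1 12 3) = [11, 13, 6, 0, 8, 5, 2, 1, 7, 9, 10, 4, 12, 3] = (0 11 4 8 7 1 13 3)(2 6)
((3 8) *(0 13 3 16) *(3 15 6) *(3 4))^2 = ((0 13 15 6 4 3 8 16))^2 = (0 15 4 8)(3 16 13 6)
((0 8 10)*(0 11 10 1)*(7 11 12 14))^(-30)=(14)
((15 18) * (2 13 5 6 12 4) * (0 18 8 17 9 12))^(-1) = ((0 18 15 8 17 9 12 4 2 13 5 6))^(-1) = (0 6 5 13 2 4 12 9 17 8 15 18)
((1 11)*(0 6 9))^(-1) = ((0 6 9)(1 11))^(-1) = (0 9 6)(1 11)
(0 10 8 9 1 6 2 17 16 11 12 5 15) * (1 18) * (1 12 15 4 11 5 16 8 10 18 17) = (0 18 12 16 5 4 11 15)(1 6 2)(8 9 17) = [18, 6, 1, 3, 11, 4, 2, 7, 9, 17, 10, 15, 16, 13, 14, 0, 5, 8, 12]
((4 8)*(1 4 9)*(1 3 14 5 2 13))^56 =((1 4 8 9 3 14 5 2 13))^56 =(1 8 3 5 13 4 9 14 2)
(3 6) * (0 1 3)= (0 1 3 6)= [1, 3, 2, 6, 4, 5, 0]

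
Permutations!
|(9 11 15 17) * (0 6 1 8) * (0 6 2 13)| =|(0 2 13)(1 8 6)(9 11 15 17)| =12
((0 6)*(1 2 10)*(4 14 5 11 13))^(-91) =(0 6)(1 10 2)(4 13 11 5 14)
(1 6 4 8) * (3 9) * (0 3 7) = [3, 6, 2, 9, 8, 5, 4, 0, 1, 7] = (0 3 9 7)(1 6 4 8)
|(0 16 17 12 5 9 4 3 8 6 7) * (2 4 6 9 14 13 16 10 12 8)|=|(0 10 12 5 14 13 16 17 8 9 6 7)(2 4 3)|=12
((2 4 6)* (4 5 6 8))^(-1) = ((2 5 6)(4 8))^(-1) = (2 6 5)(4 8)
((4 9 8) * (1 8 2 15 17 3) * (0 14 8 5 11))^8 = ((0 14 8 4 9 2 15 17 3 1 5 11))^8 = (0 3 9)(1 2 14)(4 11 17)(5 15 8)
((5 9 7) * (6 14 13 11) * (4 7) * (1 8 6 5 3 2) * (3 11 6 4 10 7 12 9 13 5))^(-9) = ((1 8 4 12 9 10 7 11 3 2)(5 13 6 14))^(-9) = (1 8 4 12 9 10 7 11 3 2)(5 14 6 13)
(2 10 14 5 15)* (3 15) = (2 10 14 5 3 15) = [0, 1, 10, 15, 4, 3, 6, 7, 8, 9, 14, 11, 12, 13, 5, 2]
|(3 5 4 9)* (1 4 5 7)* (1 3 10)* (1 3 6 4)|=|(3 7 6 4 9 10)|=6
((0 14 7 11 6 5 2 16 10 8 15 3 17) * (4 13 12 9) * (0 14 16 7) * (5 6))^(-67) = (0 3 10 14 15 16 17 8)(2 7 11 5)(4 13 12 9)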